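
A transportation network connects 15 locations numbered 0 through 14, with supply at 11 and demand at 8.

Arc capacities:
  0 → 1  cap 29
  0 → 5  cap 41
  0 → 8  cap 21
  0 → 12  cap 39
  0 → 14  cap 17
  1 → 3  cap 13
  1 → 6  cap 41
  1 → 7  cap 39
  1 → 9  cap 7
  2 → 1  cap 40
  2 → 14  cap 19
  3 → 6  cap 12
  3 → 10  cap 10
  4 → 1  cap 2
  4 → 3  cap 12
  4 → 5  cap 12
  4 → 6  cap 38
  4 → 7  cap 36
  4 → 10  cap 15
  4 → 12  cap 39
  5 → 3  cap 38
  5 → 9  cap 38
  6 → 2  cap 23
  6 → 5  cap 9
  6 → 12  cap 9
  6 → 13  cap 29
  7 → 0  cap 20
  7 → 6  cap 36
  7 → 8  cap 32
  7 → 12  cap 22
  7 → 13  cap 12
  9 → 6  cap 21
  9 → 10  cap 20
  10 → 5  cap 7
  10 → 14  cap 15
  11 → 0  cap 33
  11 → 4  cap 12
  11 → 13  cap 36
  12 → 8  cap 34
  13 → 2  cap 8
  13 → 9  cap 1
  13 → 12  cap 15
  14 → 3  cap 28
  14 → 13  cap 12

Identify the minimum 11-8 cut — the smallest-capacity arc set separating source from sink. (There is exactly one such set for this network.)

augment #1: 11→0→8 push 21
augment #2: 11→0→12→8 push 12
augment #3: 11→4→7→8 push 12
augment #4: 11→13→12→8 push 15
augment #5: 11→13→2→1→7→8 push 8
augment #6: 11→13→9→6→12→8 push 1
max flow = 69; residual-reachable set from 11 gives S-side
cut edges (S→T): {(11,0), (11,4), (13,2), (13,9), (13,12)} total cap 69

Min-cut arcs: {(11,0), (11,4), (13,2), (13,9), (13,12)} (total capacity 69)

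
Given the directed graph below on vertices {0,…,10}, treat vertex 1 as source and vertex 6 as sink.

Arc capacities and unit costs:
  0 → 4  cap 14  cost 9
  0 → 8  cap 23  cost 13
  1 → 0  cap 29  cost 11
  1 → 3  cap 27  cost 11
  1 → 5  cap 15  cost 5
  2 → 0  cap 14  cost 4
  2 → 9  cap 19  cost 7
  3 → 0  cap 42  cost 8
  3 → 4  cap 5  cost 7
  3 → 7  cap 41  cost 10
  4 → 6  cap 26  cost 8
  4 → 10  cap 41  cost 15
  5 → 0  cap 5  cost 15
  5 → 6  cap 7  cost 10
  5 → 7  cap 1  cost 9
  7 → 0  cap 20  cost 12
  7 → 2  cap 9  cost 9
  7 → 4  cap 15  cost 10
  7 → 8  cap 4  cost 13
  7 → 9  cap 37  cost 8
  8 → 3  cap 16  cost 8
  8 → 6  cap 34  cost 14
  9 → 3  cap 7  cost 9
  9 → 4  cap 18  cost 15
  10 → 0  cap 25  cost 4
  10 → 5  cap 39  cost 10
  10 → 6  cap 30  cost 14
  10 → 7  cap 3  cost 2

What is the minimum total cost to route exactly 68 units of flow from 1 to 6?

Minimum cost for 68 units: 2507

shortest-cost path #1: 1→5→6 push 7 @ unit cost 15 (adds 105)
shortest-cost path #2: 1→3→4→6 push 5 @ unit cost 26 (adds 130)
shortest-cost path #3: 1→0→4→6 push 14 @ unit cost 28 (adds 392)
shortest-cost path #4: 1→5→7→4→6 push 1 @ unit cost 32 (adds 32)
shortest-cost path #5: 1→0→8→6 push 15 @ unit cost 38 (adds 570)
shortest-cost path #6: 1→3→7→4→6 push 6 @ unit cost 39 (adds 234)
shortest-cost path #7: 1→3→0→8→6 push 8 @ unit cost 46 (adds 368)
shortest-cost path #8: 1→3→7→8→6 push 4 @ unit cost 48 (adds 192)
shortest-cost path #9: 1→3→7→4→10→6 push 4 @ unit cost 60 (adds 240)
shortest-cost path #10: 1→5→0→3→7→4→10→6 push 4 @ unit cost 61 (adds 244)
total cost = 2507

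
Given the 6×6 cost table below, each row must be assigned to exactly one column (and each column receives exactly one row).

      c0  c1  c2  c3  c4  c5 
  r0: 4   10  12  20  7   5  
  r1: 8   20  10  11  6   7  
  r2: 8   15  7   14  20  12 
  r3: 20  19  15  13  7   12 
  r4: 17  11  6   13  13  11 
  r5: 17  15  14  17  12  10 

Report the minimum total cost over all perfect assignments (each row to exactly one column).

Minimum assignment cost: 50

optimal assignment: row0→col0 (cost 4), row1→col3 (cost 11), row2→col2 (cost 7), row3→col4 (cost 7), row4→col1 (cost 11), row5→col5 (cost 10)
total = 4 + 11 + 7 + 7 + 11 + 10 = 50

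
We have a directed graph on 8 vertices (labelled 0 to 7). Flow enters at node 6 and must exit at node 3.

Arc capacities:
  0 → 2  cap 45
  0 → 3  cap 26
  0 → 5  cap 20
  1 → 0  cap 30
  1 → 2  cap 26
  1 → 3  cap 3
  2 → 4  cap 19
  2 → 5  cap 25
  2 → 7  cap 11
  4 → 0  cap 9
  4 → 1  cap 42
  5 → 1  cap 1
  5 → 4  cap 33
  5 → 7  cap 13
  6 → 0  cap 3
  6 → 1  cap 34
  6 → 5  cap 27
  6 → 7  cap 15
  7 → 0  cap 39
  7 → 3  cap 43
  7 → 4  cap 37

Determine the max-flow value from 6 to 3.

Maximum flow value: 68

augment #1: 6→0→3 bottleneck 3, total now 3
augment #2: 6→1→3 bottleneck 3, total now 6
augment #3: 6→7→3 bottleneck 15, total now 21
augment #4: 6→1→0→3 bottleneck 23, total now 44
augment #5: 6→5→7→3 bottleneck 13, total now 57
augment #6: 6→1→2→7→3 bottleneck 8, total now 65
augment #7: 6→5→1→2→7→3 bottleneck 1, total now 66
augment #8: 6→5→4→0→2→7→3 bottleneck 2, total now 68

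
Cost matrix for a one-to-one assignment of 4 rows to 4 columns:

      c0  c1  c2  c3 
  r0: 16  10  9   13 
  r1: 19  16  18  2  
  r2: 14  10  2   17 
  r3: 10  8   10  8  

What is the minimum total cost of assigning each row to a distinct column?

Minimum assignment cost: 24

optimal assignment: row0→col1 (cost 10), row1→col3 (cost 2), row2→col2 (cost 2), row3→col0 (cost 10)
total = 10 + 2 + 2 + 10 = 24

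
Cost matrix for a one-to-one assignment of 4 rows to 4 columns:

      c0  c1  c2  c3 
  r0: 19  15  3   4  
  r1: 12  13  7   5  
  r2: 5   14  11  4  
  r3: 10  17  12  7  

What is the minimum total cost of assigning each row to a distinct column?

optimal assignment: row0→col2 (cost 3), row1→col1 (cost 13), row2→col0 (cost 5), row3→col3 (cost 7)
total = 3 + 13 + 5 + 7 = 28

Minimum assignment cost: 28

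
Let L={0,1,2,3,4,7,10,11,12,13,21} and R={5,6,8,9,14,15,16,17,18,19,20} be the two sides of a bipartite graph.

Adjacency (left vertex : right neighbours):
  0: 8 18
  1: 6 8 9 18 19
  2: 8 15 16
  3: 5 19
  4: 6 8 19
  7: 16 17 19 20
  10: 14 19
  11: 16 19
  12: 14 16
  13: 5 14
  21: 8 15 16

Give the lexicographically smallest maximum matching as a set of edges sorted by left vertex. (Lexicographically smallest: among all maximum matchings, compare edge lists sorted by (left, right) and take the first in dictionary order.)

Lex-smallest maximum matching: {(0,18), (1,9), (2,8), (3,5), (4,6), (7,17), (10,14), (11,19), (12,16), (21,15)}

|M| = 10 (so the lex-smallest maximum matching has 10 edges)
process left vertices in ascending order; for each, take the smallest-labelled available neighbour that still permits 10 edges overall, or leave it unmatched if none does
lex-smallest matching: {0-18, 1-9, 2-8, 3-5, 4-6, 7-17, 10-14, 11-19, 12-16, 21-15}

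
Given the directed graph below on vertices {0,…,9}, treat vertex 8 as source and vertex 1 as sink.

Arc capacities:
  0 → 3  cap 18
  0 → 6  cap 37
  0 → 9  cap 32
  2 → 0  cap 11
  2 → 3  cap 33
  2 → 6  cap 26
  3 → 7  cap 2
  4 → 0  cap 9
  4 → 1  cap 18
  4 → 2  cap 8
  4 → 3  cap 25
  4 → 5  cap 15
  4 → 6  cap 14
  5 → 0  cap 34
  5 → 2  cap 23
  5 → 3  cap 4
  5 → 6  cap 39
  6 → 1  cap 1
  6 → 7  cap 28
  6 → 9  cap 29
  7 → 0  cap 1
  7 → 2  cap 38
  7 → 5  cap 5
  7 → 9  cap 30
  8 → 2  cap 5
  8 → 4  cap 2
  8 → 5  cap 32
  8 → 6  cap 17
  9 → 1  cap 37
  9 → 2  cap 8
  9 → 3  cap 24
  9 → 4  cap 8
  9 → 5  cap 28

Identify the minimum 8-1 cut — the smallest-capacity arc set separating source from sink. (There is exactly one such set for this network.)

Min-cut arcs: {(6,1), (8,4), (9,1), (9,4)} (total capacity 48)

augment #1: 8→4→1 push 2
augment #2: 8→6→1 push 1
augment #3: 8→6→9→1 push 16
augment #4: 8→2→0→9→1 push 5
augment #5: 8→5→0→9→1 push 16
augment #6: 8→5→0→9→4→1 push 8
max flow = 48; residual-reachable set from 8 gives S-side
cut edges (S→T): {(6,1), (8,4), (9,1), (9,4)} total cap 48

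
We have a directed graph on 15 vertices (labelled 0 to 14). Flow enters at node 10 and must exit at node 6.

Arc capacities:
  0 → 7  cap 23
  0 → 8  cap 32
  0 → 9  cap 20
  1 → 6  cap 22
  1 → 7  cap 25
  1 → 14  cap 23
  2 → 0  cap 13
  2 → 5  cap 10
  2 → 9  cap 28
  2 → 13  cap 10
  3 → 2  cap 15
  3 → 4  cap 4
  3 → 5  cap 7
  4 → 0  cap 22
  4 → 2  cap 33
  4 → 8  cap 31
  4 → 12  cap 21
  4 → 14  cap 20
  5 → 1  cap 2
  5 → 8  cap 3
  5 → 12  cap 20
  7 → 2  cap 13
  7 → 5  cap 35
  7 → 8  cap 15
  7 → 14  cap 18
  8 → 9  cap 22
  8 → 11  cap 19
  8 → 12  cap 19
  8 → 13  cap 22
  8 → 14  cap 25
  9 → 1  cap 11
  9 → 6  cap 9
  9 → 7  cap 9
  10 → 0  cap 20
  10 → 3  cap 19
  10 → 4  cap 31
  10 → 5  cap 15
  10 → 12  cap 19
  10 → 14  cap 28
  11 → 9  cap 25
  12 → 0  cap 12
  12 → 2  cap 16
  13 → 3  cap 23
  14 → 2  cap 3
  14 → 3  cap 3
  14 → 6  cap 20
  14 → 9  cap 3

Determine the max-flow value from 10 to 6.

augment #1: 10→14→6 bottleneck 20, total now 20
augment #2: 10→0→9→6 bottleneck 9, total now 29
augment #3: 10→5→1→6 bottleneck 2, total now 31
augment #4: 10→0→9→1→6 bottleneck 11, total now 42

Maximum flow value: 42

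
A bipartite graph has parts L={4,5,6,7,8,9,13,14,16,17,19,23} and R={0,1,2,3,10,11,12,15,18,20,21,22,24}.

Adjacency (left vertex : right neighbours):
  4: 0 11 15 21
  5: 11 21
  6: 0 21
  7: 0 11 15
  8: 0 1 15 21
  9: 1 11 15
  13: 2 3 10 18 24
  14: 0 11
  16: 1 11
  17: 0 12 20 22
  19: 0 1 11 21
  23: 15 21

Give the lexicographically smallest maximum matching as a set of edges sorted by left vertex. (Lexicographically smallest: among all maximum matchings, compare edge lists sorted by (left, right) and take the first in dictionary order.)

|M| = 7 (so the lex-smallest maximum matching has 7 edges)
process left vertices in ascending order; for each, take the smallest-labelled available neighbour that still permits 7 edges overall, or leave it unmatched if none does
lex-smallest matching: {4-0, 5-11, 6-21, 7-15, 8-1, 13-2, 17-12}

Lex-smallest maximum matching: {(4,0), (5,11), (6,21), (7,15), (8,1), (13,2), (17,12)}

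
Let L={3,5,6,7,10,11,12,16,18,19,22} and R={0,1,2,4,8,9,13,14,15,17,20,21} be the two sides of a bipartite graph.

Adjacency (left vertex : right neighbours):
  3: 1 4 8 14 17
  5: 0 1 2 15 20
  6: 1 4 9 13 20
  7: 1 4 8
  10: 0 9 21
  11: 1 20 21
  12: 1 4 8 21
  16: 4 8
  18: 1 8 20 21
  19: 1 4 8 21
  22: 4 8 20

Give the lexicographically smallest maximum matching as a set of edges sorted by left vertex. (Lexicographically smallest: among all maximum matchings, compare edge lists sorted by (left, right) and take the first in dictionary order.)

Lex-smallest maximum matching: {(3,14), (5,0), (6,13), (7,1), (10,9), (11,20), (12,4), (16,8), (18,21)}

|M| = 9 (so the lex-smallest maximum matching has 9 edges)
process left vertices in ascending order; for each, take the smallest-labelled available neighbour that still permits 9 edges overall, or leave it unmatched if none does
lex-smallest matching: {3-14, 5-0, 6-13, 7-1, 10-9, 11-20, 12-4, 16-8, 18-21}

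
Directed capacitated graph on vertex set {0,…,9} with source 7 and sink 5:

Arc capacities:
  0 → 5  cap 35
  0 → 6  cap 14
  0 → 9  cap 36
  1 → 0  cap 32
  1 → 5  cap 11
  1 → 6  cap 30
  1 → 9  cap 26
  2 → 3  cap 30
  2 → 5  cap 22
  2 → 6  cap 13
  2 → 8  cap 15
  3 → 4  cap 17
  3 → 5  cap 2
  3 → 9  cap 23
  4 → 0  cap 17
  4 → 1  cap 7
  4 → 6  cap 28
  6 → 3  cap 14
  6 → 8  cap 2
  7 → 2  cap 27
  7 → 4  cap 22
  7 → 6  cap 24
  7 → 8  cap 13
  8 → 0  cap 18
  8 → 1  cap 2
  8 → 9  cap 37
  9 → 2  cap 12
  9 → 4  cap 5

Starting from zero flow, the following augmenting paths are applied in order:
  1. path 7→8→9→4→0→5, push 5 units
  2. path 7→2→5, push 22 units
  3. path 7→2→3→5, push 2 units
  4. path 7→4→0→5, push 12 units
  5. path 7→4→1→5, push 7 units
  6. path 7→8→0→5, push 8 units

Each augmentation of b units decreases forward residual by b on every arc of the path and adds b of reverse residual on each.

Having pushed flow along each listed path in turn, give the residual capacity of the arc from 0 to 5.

after path 1 (7→8→9→4→0→5, push 5): res(0,5)=30
after path 2 (7→2→5, push 22): res(0,5)=30
after path 3 (7→2→3→5, push 2): res(0,5)=30
after path 4 (7→4→0→5, push 12): res(0,5)=18
after path 5 (7→4→1→5, push 7): res(0,5)=18
after path 6 (7→8→0→5, push 8): res(0,5)=10

Residual capacity of (0,5): 10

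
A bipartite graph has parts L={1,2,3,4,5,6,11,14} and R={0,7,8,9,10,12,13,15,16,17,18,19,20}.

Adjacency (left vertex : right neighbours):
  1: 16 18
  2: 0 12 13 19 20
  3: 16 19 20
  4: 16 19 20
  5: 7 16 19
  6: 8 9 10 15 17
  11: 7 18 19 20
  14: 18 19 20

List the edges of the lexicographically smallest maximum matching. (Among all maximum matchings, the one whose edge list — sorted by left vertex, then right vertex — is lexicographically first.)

|M| = 7 (so the lex-smallest maximum matching has 7 edges)
process left vertices in ascending order; for each, take the smallest-labelled available neighbour that still permits 7 edges overall, or leave it unmatched if none does
lex-smallest matching: {1-16, 2-0, 3-19, 4-20, 5-7, 6-8, 11-18}

Lex-smallest maximum matching: {(1,16), (2,0), (3,19), (4,20), (5,7), (6,8), (11,18)}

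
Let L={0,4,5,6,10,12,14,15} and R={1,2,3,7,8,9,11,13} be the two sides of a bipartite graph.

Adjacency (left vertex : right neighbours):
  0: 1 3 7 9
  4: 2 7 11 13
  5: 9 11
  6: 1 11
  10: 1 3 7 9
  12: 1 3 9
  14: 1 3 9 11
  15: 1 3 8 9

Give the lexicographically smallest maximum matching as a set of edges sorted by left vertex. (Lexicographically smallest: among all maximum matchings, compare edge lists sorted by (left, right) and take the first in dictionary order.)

|M| = 7 (so the lex-smallest maximum matching has 7 edges)
process left vertices in ascending order; for each, take the smallest-labelled available neighbour that still permits 7 edges overall, or leave it unmatched if none does
lex-smallest matching: {0-1, 4-2, 5-9, 6-11, 10-7, 12-3, 15-8}

Lex-smallest maximum matching: {(0,1), (4,2), (5,9), (6,11), (10,7), (12,3), (15,8)}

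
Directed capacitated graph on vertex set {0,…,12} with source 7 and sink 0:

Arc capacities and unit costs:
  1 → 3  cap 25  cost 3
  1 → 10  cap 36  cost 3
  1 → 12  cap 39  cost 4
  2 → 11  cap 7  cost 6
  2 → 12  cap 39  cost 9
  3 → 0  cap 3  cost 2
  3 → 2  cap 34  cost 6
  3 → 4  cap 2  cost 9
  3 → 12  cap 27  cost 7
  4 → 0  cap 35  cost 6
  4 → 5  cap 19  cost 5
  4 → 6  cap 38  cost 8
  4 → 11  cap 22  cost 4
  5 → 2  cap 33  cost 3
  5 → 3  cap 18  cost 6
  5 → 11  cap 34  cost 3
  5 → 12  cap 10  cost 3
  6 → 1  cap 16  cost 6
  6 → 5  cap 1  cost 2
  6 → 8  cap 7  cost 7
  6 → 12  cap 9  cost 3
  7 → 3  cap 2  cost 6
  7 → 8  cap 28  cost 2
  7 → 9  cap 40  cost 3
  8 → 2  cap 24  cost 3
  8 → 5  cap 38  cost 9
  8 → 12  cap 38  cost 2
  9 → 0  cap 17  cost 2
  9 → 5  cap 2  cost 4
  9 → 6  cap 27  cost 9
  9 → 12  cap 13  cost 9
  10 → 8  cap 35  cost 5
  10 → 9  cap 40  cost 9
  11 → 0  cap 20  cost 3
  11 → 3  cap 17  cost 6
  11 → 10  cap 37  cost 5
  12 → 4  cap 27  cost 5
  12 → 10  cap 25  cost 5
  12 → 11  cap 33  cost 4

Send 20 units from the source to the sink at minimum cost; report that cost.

shortest-cost path #1: 7→9→0 push 17 @ unit cost 5 (adds 85)
shortest-cost path #2: 7→3→0 push 2 @ unit cost 8 (adds 16)
shortest-cost path #3: 7→8→12→11→0 push 1 @ unit cost 11 (adds 11)
total cost = 112

Minimum cost for 20 units: 112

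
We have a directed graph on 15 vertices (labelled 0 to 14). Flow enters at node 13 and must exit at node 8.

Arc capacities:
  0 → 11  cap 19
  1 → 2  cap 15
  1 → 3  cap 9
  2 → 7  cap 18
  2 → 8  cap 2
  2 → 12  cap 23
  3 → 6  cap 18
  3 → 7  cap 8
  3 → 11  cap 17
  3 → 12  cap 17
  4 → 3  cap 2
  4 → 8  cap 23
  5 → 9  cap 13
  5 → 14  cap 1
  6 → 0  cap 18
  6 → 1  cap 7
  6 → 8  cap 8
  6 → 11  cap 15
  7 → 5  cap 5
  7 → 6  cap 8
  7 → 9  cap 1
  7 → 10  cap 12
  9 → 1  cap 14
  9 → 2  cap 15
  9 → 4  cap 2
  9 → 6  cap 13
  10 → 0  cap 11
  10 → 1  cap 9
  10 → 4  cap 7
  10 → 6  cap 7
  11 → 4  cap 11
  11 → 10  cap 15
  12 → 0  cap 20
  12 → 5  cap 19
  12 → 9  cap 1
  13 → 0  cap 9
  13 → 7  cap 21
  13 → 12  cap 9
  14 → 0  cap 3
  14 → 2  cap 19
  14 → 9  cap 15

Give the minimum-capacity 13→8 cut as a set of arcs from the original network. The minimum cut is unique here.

Min-cut arcs: {(2,8), (6,8), (9,4), (10,4), (11,4)} (total capacity 30)

augment #1: 13→7→6→8 push 8
augment #2: 13→0→11→4→8 push 9
augment #3: 13→7→9→2→8 push 1
augment #4: 13→7→10→4→8 push 7
augment #5: 13→12→9→2→8 push 1
augment #6: 13→7→5→9→4→8 push 2
augment #7: 13→12→0→11→4→8 push 2
max flow = 30; residual-reachable set from 13 gives S-side
cut edges (S→T): {(2,8), (6,8), (9,4), (10,4), (11,4)} total cap 30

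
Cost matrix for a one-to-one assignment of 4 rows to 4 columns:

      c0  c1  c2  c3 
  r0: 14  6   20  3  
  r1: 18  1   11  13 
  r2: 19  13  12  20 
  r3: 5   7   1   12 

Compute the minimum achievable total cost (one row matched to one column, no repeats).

Minimum assignment cost: 21

optimal assignment: row0→col3 (cost 3), row1→col1 (cost 1), row2→col2 (cost 12), row3→col0 (cost 5)
total = 3 + 1 + 12 + 5 = 21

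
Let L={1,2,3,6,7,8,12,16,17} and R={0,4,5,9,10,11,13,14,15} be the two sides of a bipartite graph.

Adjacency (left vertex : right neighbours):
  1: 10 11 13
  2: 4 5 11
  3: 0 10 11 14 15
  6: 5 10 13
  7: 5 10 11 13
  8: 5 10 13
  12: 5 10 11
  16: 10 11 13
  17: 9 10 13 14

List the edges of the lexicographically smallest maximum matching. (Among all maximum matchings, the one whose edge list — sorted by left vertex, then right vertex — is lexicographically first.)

|M| = 7 (so the lex-smallest maximum matching has 7 edges)
process left vertices in ascending order; for each, take the smallest-labelled available neighbour that still permits 7 edges overall, or leave it unmatched if none does
lex-smallest matching: {1-10, 2-4, 3-0, 6-5, 7-11, 8-13, 17-9}

Lex-smallest maximum matching: {(1,10), (2,4), (3,0), (6,5), (7,11), (8,13), (17,9)}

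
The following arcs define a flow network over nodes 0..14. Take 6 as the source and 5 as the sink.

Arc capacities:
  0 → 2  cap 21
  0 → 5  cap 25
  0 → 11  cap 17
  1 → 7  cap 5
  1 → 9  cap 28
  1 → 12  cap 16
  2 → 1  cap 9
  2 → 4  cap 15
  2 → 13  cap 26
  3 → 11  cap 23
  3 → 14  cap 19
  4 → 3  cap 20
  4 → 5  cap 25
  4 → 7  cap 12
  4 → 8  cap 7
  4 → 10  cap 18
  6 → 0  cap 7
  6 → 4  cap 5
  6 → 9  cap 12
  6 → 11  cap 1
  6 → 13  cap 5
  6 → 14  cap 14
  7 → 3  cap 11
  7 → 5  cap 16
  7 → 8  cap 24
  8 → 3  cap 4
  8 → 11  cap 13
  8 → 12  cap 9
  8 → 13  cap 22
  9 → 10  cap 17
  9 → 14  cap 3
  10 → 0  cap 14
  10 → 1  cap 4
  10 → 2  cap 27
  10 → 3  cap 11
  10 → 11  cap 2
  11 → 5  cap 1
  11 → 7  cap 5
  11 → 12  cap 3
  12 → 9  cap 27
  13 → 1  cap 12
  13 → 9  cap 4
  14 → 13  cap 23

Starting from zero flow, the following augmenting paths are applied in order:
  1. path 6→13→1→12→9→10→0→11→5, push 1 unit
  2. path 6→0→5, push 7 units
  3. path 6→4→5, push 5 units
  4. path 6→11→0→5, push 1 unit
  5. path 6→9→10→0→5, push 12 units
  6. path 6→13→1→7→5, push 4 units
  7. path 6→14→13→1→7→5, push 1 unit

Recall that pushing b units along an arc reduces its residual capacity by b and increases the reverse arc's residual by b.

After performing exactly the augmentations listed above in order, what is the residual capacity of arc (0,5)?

Residual capacity of (0,5): 5

after path 1 (6→13→1→12→9→10→0→11→5, push 1): res(0,5)=25
after path 2 (6→0→5, push 7): res(0,5)=18
after path 3 (6→4→5, push 5): res(0,5)=18
after path 4 (6→11→0→5, push 1): res(0,5)=17
after path 5 (6→9→10→0→5, push 12): res(0,5)=5
after path 6 (6→13→1→7→5, push 4): res(0,5)=5
after path 7 (6→14→13→1→7→5, push 1): res(0,5)=5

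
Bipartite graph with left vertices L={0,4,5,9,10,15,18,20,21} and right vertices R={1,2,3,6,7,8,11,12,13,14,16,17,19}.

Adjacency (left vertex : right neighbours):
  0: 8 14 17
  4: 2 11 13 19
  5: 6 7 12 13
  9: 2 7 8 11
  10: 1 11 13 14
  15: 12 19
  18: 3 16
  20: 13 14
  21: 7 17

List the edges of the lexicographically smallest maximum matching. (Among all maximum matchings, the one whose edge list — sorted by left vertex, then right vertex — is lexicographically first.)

|M| = 9 (so the lex-smallest maximum matching has 9 edges)
process left vertices in ascending order; for each, take the smallest-labelled available neighbour that still permits 9 edges overall, or leave it unmatched if none does
lex-smallest matching: {0-8, 4-2, 5-6, 9-7, 10-1, 15-12, 18-3, 20-13, 21-17}

Lex-smallest maximum matching: {(0,8), (4,2), (5,6), (9,7), (10,1), (15,12), (18,3), (20,13), (21,17)}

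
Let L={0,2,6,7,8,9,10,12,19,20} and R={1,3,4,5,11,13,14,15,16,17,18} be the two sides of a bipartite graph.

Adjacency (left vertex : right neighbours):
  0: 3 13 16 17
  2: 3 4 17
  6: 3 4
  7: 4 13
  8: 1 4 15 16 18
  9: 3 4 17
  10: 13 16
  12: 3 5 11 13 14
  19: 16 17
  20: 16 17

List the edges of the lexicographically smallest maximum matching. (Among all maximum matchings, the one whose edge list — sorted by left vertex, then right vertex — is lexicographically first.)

Lex-smallest maximum matching: {(0,3), (2,4), (7,13), (8,1), (9,17), (10,16), (12,5)}

|M| = 7 (so the lex-smallest maximum matching has 7 edges)
process left vertices in ascending order; for each, take the smallest-labelled available neighbour that still permits 7 edges overall, or leave it unmatched if none does
lex-smallest matching: {0-3, 2-4, 7-13, 8-1, 9-17, 10-16, 12-5}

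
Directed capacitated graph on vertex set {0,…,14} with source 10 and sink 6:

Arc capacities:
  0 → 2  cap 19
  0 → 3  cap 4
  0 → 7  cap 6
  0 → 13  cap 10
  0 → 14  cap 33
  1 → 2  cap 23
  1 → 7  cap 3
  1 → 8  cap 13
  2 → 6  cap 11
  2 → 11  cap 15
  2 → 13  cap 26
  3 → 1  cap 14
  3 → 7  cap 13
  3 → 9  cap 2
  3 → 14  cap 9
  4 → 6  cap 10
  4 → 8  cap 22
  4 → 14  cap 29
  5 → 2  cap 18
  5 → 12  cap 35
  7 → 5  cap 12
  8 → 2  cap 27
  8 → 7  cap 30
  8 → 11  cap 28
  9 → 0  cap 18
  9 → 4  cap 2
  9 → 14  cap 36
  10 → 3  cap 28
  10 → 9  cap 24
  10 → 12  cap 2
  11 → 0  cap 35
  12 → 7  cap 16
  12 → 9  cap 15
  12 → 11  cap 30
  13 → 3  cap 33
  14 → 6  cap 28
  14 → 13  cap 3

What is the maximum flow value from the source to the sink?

Maximum flow value: 41

augment #1: 10→3→14→6 bottleneck 9, total now 9
augment #2: 10→9→4→6 bottleneck 2, total now 11
augment #3: 10→9→14→6 bottleneck 19, total now 30
augment #4: 10→3→1→2→6 bottleneck 11, total now 41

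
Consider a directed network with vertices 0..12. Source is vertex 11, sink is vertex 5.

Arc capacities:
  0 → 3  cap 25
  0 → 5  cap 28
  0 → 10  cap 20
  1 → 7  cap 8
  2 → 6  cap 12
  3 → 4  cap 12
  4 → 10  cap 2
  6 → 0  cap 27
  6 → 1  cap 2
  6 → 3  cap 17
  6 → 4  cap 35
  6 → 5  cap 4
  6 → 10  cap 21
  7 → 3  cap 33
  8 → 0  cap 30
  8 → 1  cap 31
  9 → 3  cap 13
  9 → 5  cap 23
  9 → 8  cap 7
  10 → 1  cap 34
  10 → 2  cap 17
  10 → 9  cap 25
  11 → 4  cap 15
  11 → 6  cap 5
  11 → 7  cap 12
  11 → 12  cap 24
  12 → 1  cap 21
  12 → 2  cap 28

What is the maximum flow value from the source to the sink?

Maximum flow value: 19

augment #1: 11→6→5 bottleneck 4, total now 4
augment #2: 11→6→0→5 bottleneck 1, total now 5
augment #3: 11→4→10→9→5 bottleneck 2, total now 7
augment #4: 11→12→2→6→0→5 bottleneck 12, total now 19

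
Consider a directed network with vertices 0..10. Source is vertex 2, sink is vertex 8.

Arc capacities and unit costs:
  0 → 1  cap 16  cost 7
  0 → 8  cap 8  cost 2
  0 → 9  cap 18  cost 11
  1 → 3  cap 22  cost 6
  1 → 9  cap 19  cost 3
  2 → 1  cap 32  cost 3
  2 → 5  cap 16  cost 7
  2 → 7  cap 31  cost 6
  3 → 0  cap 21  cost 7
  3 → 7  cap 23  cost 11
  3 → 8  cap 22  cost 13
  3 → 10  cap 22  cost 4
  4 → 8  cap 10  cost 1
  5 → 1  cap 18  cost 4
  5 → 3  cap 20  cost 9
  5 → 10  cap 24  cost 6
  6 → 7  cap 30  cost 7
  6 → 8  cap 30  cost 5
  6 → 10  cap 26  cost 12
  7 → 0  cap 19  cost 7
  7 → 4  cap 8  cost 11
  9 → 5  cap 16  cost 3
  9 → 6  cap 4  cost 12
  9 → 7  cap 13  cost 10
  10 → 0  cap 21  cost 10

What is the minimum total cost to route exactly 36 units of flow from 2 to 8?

Minimum cost for 36 units: 704

shortest-cost path #1: 2→7→0→8 push 8 @ unit cost 15 (adds 120)
shortest-cost path #2: 2→7→4→8 push 8 @ unit cost 18 (adds 144)
shortest-cost path #3: 2→1→3→8 push 20 @ unit cost 22 (adds 440)
total cost = 704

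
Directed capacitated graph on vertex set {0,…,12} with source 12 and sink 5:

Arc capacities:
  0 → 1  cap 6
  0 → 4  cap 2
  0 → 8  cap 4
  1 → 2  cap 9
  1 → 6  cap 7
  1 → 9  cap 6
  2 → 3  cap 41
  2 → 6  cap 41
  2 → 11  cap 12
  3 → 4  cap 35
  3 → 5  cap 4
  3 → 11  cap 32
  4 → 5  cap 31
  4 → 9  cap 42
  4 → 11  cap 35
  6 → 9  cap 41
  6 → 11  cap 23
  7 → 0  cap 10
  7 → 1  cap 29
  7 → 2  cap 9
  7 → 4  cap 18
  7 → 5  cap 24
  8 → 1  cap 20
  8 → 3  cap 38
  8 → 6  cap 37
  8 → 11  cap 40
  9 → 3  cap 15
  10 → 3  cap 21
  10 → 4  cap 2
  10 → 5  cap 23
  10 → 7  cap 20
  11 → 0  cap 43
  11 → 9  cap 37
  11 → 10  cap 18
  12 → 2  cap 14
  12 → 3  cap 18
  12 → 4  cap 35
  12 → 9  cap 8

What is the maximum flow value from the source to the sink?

Maximum flow value: 53

augment #1: 12→3→5 bottleneck 4, total now 4
augment #2: 12→4→5 bottleneck 31, total now 35
augment #3: 12→2→11→10→5 bottleneck 12, total now 47
augment #4: 12→3→11→10→5 bottleneck 6, total now 53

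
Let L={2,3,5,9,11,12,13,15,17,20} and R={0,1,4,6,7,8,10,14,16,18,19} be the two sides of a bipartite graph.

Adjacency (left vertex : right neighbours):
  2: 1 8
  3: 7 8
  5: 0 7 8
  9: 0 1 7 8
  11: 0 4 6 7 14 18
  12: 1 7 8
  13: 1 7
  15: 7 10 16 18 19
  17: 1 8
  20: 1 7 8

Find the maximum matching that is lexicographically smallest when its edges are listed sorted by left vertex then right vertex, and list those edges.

Lex-smallest maximum matching: {(2,1), (3,7), (5,0), (9,8), (11,4), (15,10)}

|M| = 6 (so the lex-smallest maximum matching has 6 edges)
process left vertices in ascending order; for each, take the smallest-labelled available neighbour that still permits 6 edges overall, or leave it unmatched if none does
lex-smallest matching: {2-1, 3-7, 5-0, 9-8, 11-4, 15-10}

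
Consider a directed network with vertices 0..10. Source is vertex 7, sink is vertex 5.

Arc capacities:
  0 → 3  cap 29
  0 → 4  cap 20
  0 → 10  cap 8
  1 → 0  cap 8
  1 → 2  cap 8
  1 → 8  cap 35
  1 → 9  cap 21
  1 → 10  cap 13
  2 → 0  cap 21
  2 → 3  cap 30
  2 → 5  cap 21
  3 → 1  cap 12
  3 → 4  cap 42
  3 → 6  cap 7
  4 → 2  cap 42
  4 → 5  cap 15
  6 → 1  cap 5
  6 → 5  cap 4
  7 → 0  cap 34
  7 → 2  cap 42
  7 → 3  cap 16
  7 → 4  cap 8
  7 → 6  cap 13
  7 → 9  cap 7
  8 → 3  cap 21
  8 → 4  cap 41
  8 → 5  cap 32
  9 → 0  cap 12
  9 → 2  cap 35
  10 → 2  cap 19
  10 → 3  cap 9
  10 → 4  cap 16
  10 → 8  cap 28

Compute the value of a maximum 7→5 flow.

Maximum flow value: 65

augment #1: 7→2→5 bottleneck 21, total now 21
augment #2: 7→4→5 bottleneck 8, total now 29
augment #3: 7→6→5 bottleneck 4, total now 33
augment #4: 7→0→4→5 bottleneck 7, total now 40
augment #5: 7→0→10→8→5 bottleneck 8, total now 48
augment #6: 7→3→1→8→5 bottleneck 12, total now 60
augment #7: 7→6→1→8→5 bottleneck 5, total now 65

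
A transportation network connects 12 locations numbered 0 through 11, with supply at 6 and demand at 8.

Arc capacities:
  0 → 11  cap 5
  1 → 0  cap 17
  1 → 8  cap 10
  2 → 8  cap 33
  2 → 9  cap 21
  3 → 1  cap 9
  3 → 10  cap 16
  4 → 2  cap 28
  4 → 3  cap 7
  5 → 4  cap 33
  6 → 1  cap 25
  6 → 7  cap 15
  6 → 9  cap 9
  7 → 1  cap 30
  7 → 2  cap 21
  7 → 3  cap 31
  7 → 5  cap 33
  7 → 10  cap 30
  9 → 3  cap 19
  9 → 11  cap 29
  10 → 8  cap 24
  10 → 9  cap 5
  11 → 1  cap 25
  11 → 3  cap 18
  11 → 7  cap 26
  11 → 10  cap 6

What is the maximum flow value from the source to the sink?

Maximum flow value: 39

augment #1: 6→1→8 bottleneck 10, total now 10
augment #2: 6→7→2→8 bottleneck 15, total now 25
augment #3: 6→9→3→10→8 bottleneck 9, total now 34
augment #4: 6→1→0→11→10→8 bottleneck 5, total now 39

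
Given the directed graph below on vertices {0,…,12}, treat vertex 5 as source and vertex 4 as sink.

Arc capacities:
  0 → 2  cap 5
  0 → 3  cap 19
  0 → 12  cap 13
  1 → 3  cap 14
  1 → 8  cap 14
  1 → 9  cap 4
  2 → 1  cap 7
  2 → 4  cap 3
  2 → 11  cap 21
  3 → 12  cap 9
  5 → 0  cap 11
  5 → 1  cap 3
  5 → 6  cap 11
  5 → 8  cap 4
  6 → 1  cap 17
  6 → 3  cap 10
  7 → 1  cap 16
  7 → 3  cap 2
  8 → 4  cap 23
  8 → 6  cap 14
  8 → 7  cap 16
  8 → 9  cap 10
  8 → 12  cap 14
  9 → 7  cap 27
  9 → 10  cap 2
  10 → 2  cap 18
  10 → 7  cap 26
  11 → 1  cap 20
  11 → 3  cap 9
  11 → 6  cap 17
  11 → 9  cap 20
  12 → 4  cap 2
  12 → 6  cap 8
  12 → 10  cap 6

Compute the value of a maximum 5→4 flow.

Maximum flow value: 23

augment #1: 5→8→4 bottleneck 4, total now 4
augment #2: 5→0→2→4 bottleneck 3, total now 7
augment #3: 5→0→12→4 bottleneck 2, total now 9
augment #4: 5→1→8→4 bottleneck 3, total now 12
augment #5: 5→6→1→8→4 bottleneck 11, total now 23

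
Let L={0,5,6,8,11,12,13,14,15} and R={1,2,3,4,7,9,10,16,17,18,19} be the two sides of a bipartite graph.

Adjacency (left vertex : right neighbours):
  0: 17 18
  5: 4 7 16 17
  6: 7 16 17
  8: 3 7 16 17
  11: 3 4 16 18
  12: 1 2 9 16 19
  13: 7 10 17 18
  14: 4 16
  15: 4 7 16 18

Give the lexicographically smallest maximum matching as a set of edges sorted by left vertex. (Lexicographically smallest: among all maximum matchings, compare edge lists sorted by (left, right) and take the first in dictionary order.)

|M| = 8 (so the lex-smallest maximum matching has 8 edges)
process left vertices in ascending order; for each, take the smallest-labelled available neighbour that still permits 8 edges overall, or leave it unmatched if none does
lex-smallest matching: {0-17, 5-4, 6-7, 8-3, 11-16, 12-1, 13-10, 15-18}

Lex-smallest maximum matching: {(0,17), (5,4), (6,7), (8,3), (11,16), (12,1), (13,10), (15,18)}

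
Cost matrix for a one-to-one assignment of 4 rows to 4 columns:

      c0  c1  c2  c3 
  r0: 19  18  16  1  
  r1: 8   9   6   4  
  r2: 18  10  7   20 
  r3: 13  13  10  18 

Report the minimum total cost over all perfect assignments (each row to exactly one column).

Minimum assignment cost: 29

one of 2 optimal assignments: row0→col3 (cost 1), row1→col0 (cost 8), row2→col1 (cost 10), row3→col2 (cost 10)
total = 1 + 8 + 10 + 10 = 29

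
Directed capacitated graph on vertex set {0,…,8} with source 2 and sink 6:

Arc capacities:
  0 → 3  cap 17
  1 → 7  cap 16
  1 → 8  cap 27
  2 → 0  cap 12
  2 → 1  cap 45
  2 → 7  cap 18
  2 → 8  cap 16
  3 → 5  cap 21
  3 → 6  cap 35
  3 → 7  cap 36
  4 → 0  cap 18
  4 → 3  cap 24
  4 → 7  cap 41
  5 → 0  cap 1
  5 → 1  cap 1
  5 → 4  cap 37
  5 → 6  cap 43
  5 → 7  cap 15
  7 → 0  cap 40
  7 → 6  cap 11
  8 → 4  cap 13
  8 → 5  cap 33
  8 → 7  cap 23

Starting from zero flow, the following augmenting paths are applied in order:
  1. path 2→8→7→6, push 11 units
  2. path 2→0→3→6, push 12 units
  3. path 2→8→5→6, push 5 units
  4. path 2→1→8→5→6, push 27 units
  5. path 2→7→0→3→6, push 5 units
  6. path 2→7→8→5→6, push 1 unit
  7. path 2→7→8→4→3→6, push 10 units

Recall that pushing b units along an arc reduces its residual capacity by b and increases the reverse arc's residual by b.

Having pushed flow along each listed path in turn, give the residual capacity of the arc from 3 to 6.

after path 1 (2→8→7→6, push 11): res(3,6)=35
after path 2 (2→0→3→6, push 12): res(3,6)=23
after path 3 (2→8→5→6, push 5): res(3,6)=23
after path 4 (2→1→8→5→6, push 27): res(3,6)=23
after path 5 (2→7→0→3→6, push 5): res(3,6)=18
after path 6 (2→7→8→5→6, push 1): res(3,6)=18
after path 7 (2→7→8→4→3→6, push 10): res(3,6)=8

Residual capacity of (3,6): 8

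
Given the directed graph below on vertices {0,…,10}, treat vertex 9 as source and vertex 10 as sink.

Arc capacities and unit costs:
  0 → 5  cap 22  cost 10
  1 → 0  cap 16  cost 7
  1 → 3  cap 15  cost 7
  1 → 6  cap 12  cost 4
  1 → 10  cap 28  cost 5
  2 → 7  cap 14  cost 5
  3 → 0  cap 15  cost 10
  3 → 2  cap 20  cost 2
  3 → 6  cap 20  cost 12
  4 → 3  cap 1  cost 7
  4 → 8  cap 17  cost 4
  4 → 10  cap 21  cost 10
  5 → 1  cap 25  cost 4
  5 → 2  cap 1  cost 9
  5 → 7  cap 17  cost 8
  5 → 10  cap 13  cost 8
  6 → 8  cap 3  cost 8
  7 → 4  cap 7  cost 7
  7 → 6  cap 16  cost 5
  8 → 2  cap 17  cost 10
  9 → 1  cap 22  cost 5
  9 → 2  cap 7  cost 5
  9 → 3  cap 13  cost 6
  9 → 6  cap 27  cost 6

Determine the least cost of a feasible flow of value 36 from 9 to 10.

Minimum cost for 36 units: 647

shortest-cost path #1: 9→1→10 push 22 @ unit cost 10 (adds 220)
shortest-cost path #2: 9→2→7→4→10 push 7 @ unit cost 27 (adds 189)
shortest-cost path #3: 9→3→0→5→10 push 7 @ unit cost 34 (adds 238)
total cost = 647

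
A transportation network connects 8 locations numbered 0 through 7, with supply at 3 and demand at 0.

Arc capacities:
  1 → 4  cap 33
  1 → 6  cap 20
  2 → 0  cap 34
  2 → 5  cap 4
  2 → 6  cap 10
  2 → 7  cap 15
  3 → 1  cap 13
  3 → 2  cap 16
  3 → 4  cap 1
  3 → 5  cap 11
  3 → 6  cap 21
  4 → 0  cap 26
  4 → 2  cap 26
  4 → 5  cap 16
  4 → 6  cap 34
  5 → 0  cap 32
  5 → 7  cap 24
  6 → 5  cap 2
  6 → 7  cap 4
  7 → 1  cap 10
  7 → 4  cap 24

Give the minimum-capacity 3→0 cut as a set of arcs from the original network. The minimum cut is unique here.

augment #1: 3→2→0 push 16
augment #2: 3→4→0 push 1
augment #3: 3→5→0 push 11
augment #4: 3→1→4→0 push 13
augment #5: 3→6→5→0 push 2
augment #6: 3→6→7→4→0 push 4
max flow = 47; residual-reachable set from 3 gives S-side
cut edges (S→T): {(3,1), (3,2), (3,4), (3,5), (6,5), (6,7)} total cap 47

Min-cut arcs: {(3,1), (3,2), (3,4), (3,5), (6,5), (6,7)} (total capacity 47)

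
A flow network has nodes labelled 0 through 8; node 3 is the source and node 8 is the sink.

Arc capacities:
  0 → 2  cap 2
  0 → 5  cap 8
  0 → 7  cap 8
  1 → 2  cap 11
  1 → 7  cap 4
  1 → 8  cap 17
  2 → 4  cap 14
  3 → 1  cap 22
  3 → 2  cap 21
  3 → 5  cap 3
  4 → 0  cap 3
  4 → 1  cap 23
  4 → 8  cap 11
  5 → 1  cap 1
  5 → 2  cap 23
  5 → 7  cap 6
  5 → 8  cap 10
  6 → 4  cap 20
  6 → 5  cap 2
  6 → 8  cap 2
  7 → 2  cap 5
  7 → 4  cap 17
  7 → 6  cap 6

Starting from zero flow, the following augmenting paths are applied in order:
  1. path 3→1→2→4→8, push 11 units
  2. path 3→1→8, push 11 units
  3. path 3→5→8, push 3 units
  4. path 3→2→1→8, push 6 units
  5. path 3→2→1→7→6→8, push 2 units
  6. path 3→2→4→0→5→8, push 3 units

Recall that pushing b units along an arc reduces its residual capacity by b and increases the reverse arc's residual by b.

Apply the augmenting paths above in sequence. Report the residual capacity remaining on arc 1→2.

after path 1 (3→1→2→4→8, push 11): res(1,2)=0
after path 2 (3→1→8, push 11): res(1,2)=0
after path 3 (3→5→8, push 3): res(1,2)=0
after path 4 (3→2→1→8, push 6): res(1,2)=6
after path 5 (3→2→1→7→6→8, push 2): res(1,2)=8
after path 6 (3→2→4→0→5→8, push 3): res(1,2)=8

Residual capacity of (1,2): 8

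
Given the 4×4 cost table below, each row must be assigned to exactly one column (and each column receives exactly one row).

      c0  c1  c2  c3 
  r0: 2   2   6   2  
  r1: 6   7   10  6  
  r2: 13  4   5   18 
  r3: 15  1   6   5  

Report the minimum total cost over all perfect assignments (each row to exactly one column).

Minimum assignment cost: 14

one of 2 optimal assignments: row0→col0 (cost 2), row1→col3 (cost 6), row2→col2 (cost 5), row3→col1 (cost 1)
total = 2 + 6 + 5 + 1 = 14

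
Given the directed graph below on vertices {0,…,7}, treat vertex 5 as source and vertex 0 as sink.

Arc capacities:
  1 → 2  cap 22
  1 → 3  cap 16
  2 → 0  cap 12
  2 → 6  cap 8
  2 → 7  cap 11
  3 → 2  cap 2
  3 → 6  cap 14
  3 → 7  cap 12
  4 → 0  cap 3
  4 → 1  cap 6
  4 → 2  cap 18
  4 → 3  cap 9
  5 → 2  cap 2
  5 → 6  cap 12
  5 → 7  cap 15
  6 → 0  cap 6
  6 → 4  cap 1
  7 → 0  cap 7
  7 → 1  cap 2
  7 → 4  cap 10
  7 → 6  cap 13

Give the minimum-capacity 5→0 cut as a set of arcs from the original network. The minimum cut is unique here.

Min-cut arcs: {(5,2), (5,7), (6,0), (6,4)} (total capacity 24)

augment #1: 5→2→0 push 2
augment #2: 5→6→0 push 6
augment #3: 5→7→0 push 7
augment #4: 5→6→4→0 push 1
augment #5: 5→7→4→0 push 2
augment #6: 5→7→1→2→0 push 2
augment #7: 5→7→4→2→0 push 4
max flow = 24; residual-reachable set from 5 gives S-side
cut edges (S→T): {(5,2), (5,7), (6,0), (6,4)} total cap 24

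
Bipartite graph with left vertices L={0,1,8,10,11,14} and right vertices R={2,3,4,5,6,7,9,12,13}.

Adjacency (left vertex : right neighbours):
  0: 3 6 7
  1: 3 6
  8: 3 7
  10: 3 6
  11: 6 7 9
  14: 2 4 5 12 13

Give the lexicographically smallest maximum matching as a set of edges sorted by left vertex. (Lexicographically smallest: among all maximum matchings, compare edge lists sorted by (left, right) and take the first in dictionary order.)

Lex-smallest maximum matching: {(0,3), (1,6), (8,7), (11,9), (14,2)}

|M| = 5 (so the lex-smallest maximum matching has 5 edges)
process left vertices in ascending order; for each, take the smallest-labelled available neighbour that still permits 5 edges overall, or leave it unmatched if none does
lex-smallest matching: {0-3, 1-6, 8-7, 11-9, 14-2}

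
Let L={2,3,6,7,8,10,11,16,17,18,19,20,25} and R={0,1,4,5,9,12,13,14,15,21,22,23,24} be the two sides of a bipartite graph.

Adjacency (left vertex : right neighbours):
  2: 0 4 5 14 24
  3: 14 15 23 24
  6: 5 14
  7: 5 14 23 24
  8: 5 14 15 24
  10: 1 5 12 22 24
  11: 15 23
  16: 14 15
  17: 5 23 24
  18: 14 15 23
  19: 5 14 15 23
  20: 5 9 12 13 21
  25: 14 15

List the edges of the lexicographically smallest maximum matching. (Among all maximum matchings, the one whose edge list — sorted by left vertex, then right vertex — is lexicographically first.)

Lex-smallest maximum matching: {(2,0), (3,14), (6,5), (7,23), (8,15), (10,1), (17,24), (20,9)}

|M| = 8 (so the lex-smallest maximum matching has 8 edges)
process left vertices in ascending order; for each, take the smallest-labelled available neighbour that still permits 8 edges overall, or leave it unmatched if none does
lex-smallest matching: {2-0, 3-14, 6-5, 7-23, 8-15, 10-1, 17-24, 20-9}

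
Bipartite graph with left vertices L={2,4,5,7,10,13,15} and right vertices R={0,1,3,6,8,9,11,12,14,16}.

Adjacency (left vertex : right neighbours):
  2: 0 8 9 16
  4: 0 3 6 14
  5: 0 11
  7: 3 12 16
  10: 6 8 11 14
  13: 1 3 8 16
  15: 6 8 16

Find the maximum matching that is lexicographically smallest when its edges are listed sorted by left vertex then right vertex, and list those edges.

Lex-smallest maximum matching: {(2,0), (4,3), (5,11), (7,12), (10,6), (13,1), (15,8)}

|M| = 7 (so the lex-smallest maximum matching has 7 edges)
process left vertices in ascending order; for each, take the smallest-labelled available neighbour that still permits 7 edges overall, or leave it unmatched if none does
lex-smallest matching: {2-0, 4-3, 5-11, 7-12, 10-6, 13-1, 15-8}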